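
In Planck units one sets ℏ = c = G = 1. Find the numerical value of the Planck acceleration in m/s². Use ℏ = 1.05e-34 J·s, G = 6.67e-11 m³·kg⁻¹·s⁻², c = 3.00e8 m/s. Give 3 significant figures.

5.59e51 m/s²

a_P = √(c⁷/(ℏG))
  = √(3.12e103)
  = 5.59e51 m/s²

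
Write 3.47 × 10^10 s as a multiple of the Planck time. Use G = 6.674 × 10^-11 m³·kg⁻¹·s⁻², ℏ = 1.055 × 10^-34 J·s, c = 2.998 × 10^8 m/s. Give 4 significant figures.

Planck time: t_P = √(ℏG/c⁵) = 5.392 × 10^-44 s.
3.47 × 10^10 / 5.392 × 10^-44 = 6.436 × 10^53

6.436 × 10^53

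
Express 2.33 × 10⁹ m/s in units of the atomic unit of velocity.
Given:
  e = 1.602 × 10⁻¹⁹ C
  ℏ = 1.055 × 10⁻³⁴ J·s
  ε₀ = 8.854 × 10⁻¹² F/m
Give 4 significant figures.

atomic unit of velocity: v_au = e²/(4πε₀ℏ) = 2.186 × 10⁶ m/s.
2.33 × 10⁹ / 2.186 × 10⁶ = 1.066 × 10³

1.066 × 10³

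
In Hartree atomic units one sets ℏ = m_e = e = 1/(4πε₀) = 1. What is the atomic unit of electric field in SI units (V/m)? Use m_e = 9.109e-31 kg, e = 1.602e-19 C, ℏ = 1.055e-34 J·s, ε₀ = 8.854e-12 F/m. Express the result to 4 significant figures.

5.131e11 V/m

E_au = E_h/(e a₀) = m_e²e⁵/((4πε₀)³ℏ⁴)
E_h = 4.354e-18 J
a₀ = 5.297e-11 m
E_h/(e·a₀) = 5.131e11 V/m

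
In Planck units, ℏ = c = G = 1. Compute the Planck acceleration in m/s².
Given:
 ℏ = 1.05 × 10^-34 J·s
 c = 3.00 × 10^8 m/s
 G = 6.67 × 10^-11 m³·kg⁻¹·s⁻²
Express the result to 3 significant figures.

The unique combination of the constants set to 1 with dimensions of acceleration is a_P = √(c⁷/(ℏG)).
  = √(3.12 × 10^103)
  = 5.59 × 10^51 m/s²

5.59 × 10^51 m/s²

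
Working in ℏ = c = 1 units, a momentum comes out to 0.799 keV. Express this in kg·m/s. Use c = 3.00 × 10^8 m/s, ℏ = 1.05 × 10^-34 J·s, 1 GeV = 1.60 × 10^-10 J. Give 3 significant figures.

4.26 × 10^-25 kg·m/s

Momentum is [E]/c; divide by c.
1 GeV → 1/c × (1 GeV in J) = 5.33 × 10^-19 kg·m/s.
Convert the energy scale: 0.799 keV = 7.99 × 10^-7 GeV.
Result: 7.99 × 10^-7 × 5.33 × 10^-19 = 4.26 × 10^-25 kg·m/s.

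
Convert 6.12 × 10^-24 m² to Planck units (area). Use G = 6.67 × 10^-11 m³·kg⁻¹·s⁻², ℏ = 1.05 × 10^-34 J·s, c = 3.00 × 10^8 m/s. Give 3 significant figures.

2.36 × 10^46

Planck area: A_P = ℏG/c³ = 2.59 × 10^-70 m².
6.12 × 10^-24 / 2.59 × 10^-70 = 2.36 × 10^46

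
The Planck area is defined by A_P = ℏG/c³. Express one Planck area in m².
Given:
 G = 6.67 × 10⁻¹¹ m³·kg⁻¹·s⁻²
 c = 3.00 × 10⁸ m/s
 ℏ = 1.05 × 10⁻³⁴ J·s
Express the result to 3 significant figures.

2.59 × 10⁻⁷⁰ m²

A_P = ℏG/c³
  = 7.00 × 10⁻⁴⁵ / 2.70 × 10²⁵
  = 2.59 × 10⁻⁷⁰ m²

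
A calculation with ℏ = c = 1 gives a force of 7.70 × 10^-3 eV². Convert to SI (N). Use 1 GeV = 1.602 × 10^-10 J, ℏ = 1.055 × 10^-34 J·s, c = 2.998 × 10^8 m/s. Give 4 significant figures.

Force is [E]/[L] = [E]²/(ℏc); restore (ℏc)⁻¹.
1 GeV² → 1/(ℏc) × (1 GeV in J)² = 8.114 × 10^5 N.
Convert the energy scale: 7.70 × 10^-3 eV² = 7.70 × 10^-21 GeV².
Result: 7.70 × 10^-21 × 8.114 × 10^5 = 6.248 × 10^-15 N.

6.248 × 10^-15 N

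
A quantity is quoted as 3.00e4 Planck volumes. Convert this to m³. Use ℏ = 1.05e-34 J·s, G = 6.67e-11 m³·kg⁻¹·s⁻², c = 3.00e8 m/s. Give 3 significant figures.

One Planck volume: V_P = (ℏG/c³)^(3/2) = 4.18e-105 m³.
3.00e4 × 4.18e-105 m³ = 1.25e-100 m³

1.25e-100 m³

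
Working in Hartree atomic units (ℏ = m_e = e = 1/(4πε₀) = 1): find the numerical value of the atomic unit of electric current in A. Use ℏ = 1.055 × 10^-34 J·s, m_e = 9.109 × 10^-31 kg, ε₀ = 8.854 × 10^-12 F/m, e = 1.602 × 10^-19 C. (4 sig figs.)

From ℏ = m_e = e = 1/(4πε₀) = 1 the current scale is I_au = e E_h/ℏ = m_e e⁵/((4πε₀)²ℏ³).
E_h = 4.354 × 10^-18 J
e·E_h/ℏ = 6.612 × 10^-3 A

6.612 × 10^-3 A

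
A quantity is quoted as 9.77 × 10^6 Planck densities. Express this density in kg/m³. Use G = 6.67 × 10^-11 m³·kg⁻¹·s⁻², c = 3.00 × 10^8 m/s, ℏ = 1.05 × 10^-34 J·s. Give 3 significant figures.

5.08 × 10^103 kg/m³

One Planck density: ρ_P = c⁵/(ℏG²) = 5.20 × 10^96 kg/m³.
9.77 × 10^6 × 5.20 × 10^96 kg/m³ = 5.08 × 10^103 kg/m³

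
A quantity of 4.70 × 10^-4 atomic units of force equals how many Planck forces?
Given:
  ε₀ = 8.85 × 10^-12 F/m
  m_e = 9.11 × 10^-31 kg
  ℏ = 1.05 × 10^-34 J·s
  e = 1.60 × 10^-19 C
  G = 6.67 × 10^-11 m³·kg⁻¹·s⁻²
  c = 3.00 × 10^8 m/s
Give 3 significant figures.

3.22 × 10^-55

atomic unit of force: F_au = E_h/a₀ = m_e²e⁶/((4πε₀)³ℏ⁴) = 8.33 × 10^-8 N
Planck force: F_P = c⁴/G = 1.21 × 10^44 N
4.70 × 10^-4 × 8.33 × 10^-8 / 1.21 × 10^44 = 3.22 × 10^-55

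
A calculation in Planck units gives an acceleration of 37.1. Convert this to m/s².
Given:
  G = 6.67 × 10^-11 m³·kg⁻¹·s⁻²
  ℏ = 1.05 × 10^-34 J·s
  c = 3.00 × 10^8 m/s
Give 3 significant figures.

One Planck acceleration: a_P = √(c⁷/(ℏG)) = 5.59 × 10^51 m/s².
37.1 × 5.59 × 10^51 m/s² = 2.07 × 10^53 m/s²

2.07 × 10^53 m/s²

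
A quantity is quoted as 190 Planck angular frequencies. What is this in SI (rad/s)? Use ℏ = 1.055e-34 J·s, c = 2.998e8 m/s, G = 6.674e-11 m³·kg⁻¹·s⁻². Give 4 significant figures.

3.524e45 rad/s

One Planck angular frequency: ω_P = √(c⁵/(ℏG)) = 1.855e43 rad/s.
190 × 1.855e43 rad/s = 3.524e45 rad/s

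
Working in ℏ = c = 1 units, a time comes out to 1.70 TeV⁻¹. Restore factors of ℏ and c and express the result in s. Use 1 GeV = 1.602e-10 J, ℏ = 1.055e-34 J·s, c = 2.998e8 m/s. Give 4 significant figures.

1.120e-27 s

A time is [E]⁻¹ in ℏ=c=1; restore one factor of ℏ.
1 GeV⁻¹ → ℏ × (1 GeV in J)⁻¹ = 6.586e-25 s.
Convert the energy scale: 1.70 TeV⁻¹ = 1.70e-3 GeV⁻¹.
Result: 1.70e-3 × 6.586e-25 = 1.120e-27 s.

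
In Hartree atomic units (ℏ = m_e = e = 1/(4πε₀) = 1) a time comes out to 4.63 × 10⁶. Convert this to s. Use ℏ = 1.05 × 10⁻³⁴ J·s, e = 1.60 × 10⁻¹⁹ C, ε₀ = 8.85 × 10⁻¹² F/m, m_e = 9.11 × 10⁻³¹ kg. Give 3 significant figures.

One atomic unit of time: τ_au = (4πε₀)²ℏ³/(m_e e⁴) = 2.40 × 10⁻¹⁷ s.
4.63 × 10⁶ × 2.40 × 10⁻¹⁷ s = 1.11 × 10⁻¹⁰ s

1.11 × 10⁻¹⁰ s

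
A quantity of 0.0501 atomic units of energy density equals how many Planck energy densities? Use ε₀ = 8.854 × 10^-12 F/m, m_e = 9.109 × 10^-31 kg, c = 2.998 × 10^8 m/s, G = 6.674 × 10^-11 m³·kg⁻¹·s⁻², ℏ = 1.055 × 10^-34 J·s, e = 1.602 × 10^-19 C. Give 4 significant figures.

atomic unit of energy density: u_au = E_h/a₀³ = m_e⁴e¹⁰/((4πε₀)⁵ℏ⁸) = 2.929 × 10^13 J/m³
Planck energy density: u_P = c⁷/(ℏG²) = 4.632 × 10^113 J/m³
0.0501 × 2.929 × 10^13 / 4.632 × 10^113 = 3.168 × 10^-102

3.168 × 10^-102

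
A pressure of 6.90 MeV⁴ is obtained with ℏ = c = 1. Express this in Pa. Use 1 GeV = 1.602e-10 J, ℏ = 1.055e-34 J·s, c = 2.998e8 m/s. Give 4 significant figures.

Pressure is [E]/[L]³ = [E]⁴/(ℏc)³.
1 GeV⁴ → 1/(ℏc)³ × (1 GeV in J)⁴ = 2.082e37 Pa.
Convert the energy scale: 6.90 MeV⁴ = 6.90e-12 GeV⁴.
Result: 6.90e-12 × 2.082e37 = 1.436e26 Pa.

1.436e26 Pa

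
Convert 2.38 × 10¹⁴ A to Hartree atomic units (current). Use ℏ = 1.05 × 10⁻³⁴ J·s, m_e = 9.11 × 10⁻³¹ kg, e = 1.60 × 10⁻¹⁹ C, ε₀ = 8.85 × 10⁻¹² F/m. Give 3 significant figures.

3.57 × 10¹⁶

atomic unit of electric current: I_au = e E_h/ℏ = m_e e⁵/((4πε₀)²ℏ³) = 6.67 × 10⁻³ A.
2.38 × 10¹⁴ / 6.67 × 10⁻³ = 3.57 × 10¹⁶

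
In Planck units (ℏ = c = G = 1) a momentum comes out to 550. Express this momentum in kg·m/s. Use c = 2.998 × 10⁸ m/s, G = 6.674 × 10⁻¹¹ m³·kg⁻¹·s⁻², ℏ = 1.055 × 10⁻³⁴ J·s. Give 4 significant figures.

3.590 × 10³ kg·m/s

One Planck momentum: p_P = √(ℏc³/G) = 6.527 kg·m/s.
550 × 6.527 kg·m/s = 3.590 × 10³ kg·m/s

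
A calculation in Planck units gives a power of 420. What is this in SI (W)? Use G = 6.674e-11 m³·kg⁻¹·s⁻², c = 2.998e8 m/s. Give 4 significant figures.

One Planck power: P_P = c⁵/G = 3.629e52 W.
420 × 3.629e52 W = 1.524e55 W

1.524e55 W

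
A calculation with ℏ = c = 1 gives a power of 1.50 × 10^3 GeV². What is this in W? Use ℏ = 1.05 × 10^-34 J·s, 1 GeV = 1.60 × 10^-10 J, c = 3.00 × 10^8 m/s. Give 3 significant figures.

Power is [E]/[T] = [E]²/ℏ.
1 GeV² → 1/ℏ × (1 GeV in J)² = 2.44 × 10^14 W.
Result: 1.50 × 10^3 × 2.44 × 10^14 = 3.66 × 10^17 W.

3.66 × 10^17 W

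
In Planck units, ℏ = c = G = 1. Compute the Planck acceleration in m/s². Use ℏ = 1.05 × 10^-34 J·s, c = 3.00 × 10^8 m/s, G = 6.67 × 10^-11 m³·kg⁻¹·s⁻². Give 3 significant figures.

Dimensional analysis gives a_P = √(c⁷/(ℏG)).
  = √(3.12 × 10^103)
  = 5.59 × 10^51 m/s²

5.59 × 10^51 m/s²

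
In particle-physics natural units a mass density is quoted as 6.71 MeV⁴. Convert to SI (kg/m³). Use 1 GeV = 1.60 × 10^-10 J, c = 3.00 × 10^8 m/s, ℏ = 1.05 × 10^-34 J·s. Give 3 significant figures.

Mass density is [E]/(c²[L]³) = [E]⁴/(ℏ³c⁵).
1 GeV⁴ → 1/(ℏ³c⁵) × (1 GeV in J)⁴ = 2.33 × 10^20 kg/m³.
Convert the energy scale: 6.71 MeV⁴ = 6.71 × 10^-12 GeV⁴.
Result: 6.71 × 10^-12 × 2.33 × 10^20 = 1.56 × 10^9 kg/m³.

1.56 × 10^9 kg/m³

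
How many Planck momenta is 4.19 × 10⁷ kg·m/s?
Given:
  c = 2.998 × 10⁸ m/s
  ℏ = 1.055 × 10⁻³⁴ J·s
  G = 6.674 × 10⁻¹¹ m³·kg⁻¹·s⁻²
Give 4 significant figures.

Planck momentum: p_P = √(ℏc³/G) = 6.527 kg·m/s.
4.19 × 10⁷ / 6.527 = 6.420 × 10⁶

6.420 × 10⁶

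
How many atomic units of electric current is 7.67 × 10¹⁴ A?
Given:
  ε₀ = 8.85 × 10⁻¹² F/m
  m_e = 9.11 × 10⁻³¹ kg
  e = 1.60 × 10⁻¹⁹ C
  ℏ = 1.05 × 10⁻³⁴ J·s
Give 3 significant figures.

1.15 × 10¹⁷

atomic unit of electric current: I_au = e E_h/ℏ = m_e e⁵/((4πε₀)²ℏ³) = 6.67 × 10⁻³ A.
7.67 × 10¹⁴ / 6.67 × 10⁻³ = 1.15 × 10¹⁷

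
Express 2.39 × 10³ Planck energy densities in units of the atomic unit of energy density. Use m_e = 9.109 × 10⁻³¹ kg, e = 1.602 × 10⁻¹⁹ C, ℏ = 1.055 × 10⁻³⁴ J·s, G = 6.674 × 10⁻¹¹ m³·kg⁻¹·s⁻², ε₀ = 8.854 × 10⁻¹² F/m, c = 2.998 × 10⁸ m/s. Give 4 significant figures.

Planck energy density: u_P = c⁷/(ℏG²) = 4.632 × 10¹¹³ J/m³
atomic unit of energy density: u_au = E_h/a₀³ = m_e⁴e¹⁰/((4πε₀)⁵ℏ⁸) = 2.929 × 10¹³ J/m³
2.39 × 10³ × 4.632 × 10¹¹³ / 2.929 × 10¹³ = 3.780 × 10¹⁰³

3.780 × 10¹⁰³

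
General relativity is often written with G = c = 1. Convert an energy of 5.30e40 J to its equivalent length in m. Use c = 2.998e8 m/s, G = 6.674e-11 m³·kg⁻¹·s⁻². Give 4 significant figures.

Energy → length via G/c⁴.
5.30e40 J × (G/c⁴) = 4.379e-4 m

4.379e-4 m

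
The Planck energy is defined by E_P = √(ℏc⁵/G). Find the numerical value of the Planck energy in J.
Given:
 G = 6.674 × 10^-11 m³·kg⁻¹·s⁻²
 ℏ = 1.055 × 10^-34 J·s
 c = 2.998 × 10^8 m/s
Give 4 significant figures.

E_P = √(ℏc⁵/G)
  = √(3.828 × 10^18)
  = 1.957 × 10^9 J

1.957 × 10^9 J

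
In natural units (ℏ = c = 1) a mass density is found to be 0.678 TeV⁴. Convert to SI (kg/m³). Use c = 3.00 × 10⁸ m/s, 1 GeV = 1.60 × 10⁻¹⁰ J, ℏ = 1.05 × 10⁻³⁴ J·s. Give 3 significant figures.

Mass density is [E]/(c²[L]³) = [E]⁴/(ℏ³c⁵).
1 GeV⁴ → 1/(ℏ³c⁵) × (1 GeV in J)⁴ = 2.33 × 10²⁰ kg/m³.
Convert the energy scale: 0.678 TeV⁴ = 6.78 × 10¹¹ GeV⁴.
Result: 6.78 × 10¹¹ × 2.33 × 10²⁰ = 1.58 × 10³² kg/m³.

1.58 × 10³² kg/m³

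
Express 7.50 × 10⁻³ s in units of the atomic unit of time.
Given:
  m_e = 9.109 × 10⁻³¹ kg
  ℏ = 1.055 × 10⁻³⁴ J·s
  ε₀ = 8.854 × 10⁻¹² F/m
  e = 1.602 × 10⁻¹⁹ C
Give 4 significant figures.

atomic unit of time: τ_au = (4πε₀)²ℏ³/(m_e e⁴) = 2.423 × 10⁻¹⁷ s.
7.50 × 10⁻³ / 2.423 × 10⁻¹⁷ = 3.095 × 10¹⁴

3.095 × 10¹⁴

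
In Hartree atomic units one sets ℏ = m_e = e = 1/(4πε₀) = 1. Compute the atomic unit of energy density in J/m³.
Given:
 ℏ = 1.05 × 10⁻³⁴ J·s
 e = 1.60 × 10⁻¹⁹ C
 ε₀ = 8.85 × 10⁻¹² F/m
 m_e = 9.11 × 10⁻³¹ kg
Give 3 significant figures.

u_au = E_h/a₀³ = m_e⁴e¹⁰/((4πε₀)⁵ℏ⁸)
E_h = 4.38 × 10⁻¹⁸ J
a₀ = 5.26 × 10⁻¹¹ m
E_h/a₀³ = 3.01 × 10¹³ J/m³

3.01 × 10¹³ J/m³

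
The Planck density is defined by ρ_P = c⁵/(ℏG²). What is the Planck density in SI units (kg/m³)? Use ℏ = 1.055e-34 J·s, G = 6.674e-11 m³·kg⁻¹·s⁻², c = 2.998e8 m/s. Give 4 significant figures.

ρ_P = c⁵/(ℏG²)
  = 2.422e42 / 4.699e-55
  = 5.154e96 kg/m³

5.154e96 kg/m³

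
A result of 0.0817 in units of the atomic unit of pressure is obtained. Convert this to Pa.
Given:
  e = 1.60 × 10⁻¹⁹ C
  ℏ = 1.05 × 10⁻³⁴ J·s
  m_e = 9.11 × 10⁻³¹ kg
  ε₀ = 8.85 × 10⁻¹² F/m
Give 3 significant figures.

One atomic unit of pressure: P_au = E_h/a₀³ = m_e⁴e¹⁰/((4πε₀)⁵ℏ⁸) = 3.01 × 10¹³ Pa.
0.0817 × 3.01 × 10¹³ Pa = 2.46 × 10¹² Pa

2.46 × 10¹² Pa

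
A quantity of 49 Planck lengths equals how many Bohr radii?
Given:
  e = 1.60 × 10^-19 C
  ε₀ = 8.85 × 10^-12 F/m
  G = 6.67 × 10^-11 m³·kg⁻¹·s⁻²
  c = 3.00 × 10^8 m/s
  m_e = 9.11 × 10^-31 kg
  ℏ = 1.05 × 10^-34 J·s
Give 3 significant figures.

1.50 × 10^-23

Planck length: ℓ_P = √(ℏG/c³) = 1.61 × 10^-35 m
Bohr radius: a₀ = 4πε₀ℏ²/(m_e e²) = 5.26 × 10^-11 m
49 × 1.61 × 10^-35 / 5.26 × 10^-11 = 1.50 × 10^-23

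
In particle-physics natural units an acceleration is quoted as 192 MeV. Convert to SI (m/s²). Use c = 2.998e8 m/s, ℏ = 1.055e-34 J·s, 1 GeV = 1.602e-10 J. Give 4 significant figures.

Acceleration is [L]/[T]² = c·[E]/ℏ.
1 GeV → c/ℏ × (1 GeV in J) = 4.552e32 m/s².
Convert the energy scale: 192 MeV = 0.192 GeV.
Result: 0.192 × 4.552e32 = 8.741e31 m/s².

8.741e31 m/s²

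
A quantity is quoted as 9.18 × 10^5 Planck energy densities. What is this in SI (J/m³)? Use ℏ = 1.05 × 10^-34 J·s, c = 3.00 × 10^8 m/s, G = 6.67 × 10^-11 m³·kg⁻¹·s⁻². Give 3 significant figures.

One Planck energy density: u_P = c⁷/(ℏG²) = 4.68 × 10^113 J/m³.
9.18 × 10^5 × 4.68 × 10^113 J/m³ = 4.30 × 10^119 J/m³

4.30 × 10^119 J/m³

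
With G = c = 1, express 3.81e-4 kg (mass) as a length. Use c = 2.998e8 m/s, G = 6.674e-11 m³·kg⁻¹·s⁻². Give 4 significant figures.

In G = c = 1 units mass has dimensions of length; the conversion factor is G/c².
3.81e-4 kg × (G/c²) = 2.829e-31 m

2.829e-31 m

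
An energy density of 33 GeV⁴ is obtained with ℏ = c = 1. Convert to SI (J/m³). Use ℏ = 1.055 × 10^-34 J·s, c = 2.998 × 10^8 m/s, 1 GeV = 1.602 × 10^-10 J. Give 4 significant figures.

[E]/[L]³ = [E]⁴/(ℏc)³; restore (ℏc)⁻³.
1 GeV⁴ → 1/(ℏc)³ × (1 GeV in J)⁴ = 2.082 × 10^37 J/m³.
Result: 33 × 2.082 × 10^37 = 6.869 × 10^38 J/m³.

6.869 × 10^38 J/m³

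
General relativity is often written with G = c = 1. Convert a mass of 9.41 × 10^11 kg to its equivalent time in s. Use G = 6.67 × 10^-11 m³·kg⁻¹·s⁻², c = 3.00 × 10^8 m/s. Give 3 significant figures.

Mass → time via G/c³.
9.41 × 10^11 kg × (G/c³) = 2.32 × 10^-24 s

2.32 × 10^-24 s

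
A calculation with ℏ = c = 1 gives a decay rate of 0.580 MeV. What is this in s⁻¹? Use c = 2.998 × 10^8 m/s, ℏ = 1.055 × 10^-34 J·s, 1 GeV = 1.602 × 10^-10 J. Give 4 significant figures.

8.807 × 10^20 s⁻¹

A rate is [E]/ℏ; divide by ℏ.
1 GeV → 1/ℏ × (1 GeV in J) = 1.518 × 10^24 s⁻¹.
Convert the energy scale: 0.580 MeV = 5.80 × 10^-4 GeV.
Result: 5.80 × 10^-4 × 1.518 × 10^24 = 8.807 × 10^20 s⁻¹.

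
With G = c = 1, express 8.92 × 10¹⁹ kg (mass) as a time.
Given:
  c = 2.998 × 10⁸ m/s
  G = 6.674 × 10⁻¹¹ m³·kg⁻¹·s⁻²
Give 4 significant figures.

2.209 × 10⁻¹⁶ s

Mass → time via G/c³.
8.92 × 10¹⁹ kg × (G/c³) = 2.209 × 10⁻¹⁶ s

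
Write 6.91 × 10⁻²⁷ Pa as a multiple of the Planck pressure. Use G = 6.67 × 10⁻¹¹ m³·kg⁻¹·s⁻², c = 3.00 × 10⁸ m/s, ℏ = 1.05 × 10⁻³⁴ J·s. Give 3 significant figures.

1.48 × 10⁻¹⁴⁰

Planck pressure: p_P = c⁷/(ℏG²) = 4.68 × 10¹¹³ Pa.
6.91 × 10⁻²⁷ / 4.68 × 10¹¹³ = 1.48 × 10⁻¹⁴⁰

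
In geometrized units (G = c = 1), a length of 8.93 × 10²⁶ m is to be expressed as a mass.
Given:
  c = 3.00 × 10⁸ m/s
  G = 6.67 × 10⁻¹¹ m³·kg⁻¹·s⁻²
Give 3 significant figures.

Length → mass via c²/G.
8.93 × 10²⁶ m × (c²/G) = 1.20 × 10⁵⁴ kg

1.20 × 10⁵⁴ kg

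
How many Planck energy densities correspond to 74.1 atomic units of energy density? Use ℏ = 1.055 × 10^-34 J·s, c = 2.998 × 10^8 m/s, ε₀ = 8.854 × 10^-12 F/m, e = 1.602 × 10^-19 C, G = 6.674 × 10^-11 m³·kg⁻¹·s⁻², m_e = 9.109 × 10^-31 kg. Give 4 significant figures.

atomic unit of energy density: u_au = E_h/a₀³ = m_e⁴e¹⁰/((4πε₀)⁵ℏ⁸) = 2.929 × 10^13 J/m³
Planck energy density: u_P = c⁷/(ℏG²) = 4.632 × 10^113 J/m³
74.1 × 2.929 × 10^13 / 4.632 × 10^113 = 4.686 × 10^-99

4.686 × 10^-99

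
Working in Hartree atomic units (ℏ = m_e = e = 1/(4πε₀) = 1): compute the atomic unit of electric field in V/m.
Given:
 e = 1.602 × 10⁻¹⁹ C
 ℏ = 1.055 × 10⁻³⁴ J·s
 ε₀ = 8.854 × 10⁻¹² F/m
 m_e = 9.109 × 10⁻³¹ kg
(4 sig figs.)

Dimensional analysis gives E_au = E_h/(e a₀) = m_e²e⁵/((4πε₀)³ℏ⁴).
E_h = 4.354 × 10⁻¹⁸ J
a₀ = 5.297 × 10⁻¹¹ m
E_h/(e·a₀) = 5.131 × 10¹¹ V/m

5.131 × 10¹¹ V/m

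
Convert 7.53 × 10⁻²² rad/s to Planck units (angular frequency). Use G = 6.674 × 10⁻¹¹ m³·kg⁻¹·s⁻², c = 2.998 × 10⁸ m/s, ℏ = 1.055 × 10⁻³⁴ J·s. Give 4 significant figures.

4.060 × 10⁻⁶⁵

Planck angular frequency: ω_P = √(c⁵/(ℏG)) = 1.855 × 10⁴³ rad/s.
7.53 × 10⁻²² / 1.855 × 10⁴³ = 4.060 × 10⁻⁶⁵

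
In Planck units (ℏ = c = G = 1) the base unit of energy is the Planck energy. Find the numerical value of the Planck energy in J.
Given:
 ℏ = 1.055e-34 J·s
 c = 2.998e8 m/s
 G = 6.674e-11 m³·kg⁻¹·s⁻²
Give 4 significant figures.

1.957e9 J

E_P = √(ℏc⁵/G)
  = √(3.828e18)
  = 1.957e9 J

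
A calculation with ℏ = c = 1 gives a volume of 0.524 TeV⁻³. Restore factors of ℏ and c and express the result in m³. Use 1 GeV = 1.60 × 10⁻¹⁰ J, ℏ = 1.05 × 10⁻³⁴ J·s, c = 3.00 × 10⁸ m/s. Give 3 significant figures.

4.00 × 10⁻⁵⁷ m³

Volume is [L]³ = [E]⁻³·(ℏc)³.
1 GeV⁻³ → (ℏc)³ × (1 GeV in J)⁻³ = 7.63 × 10⁻⁴⁸ m³.
Convert the energy scale: 0.524 TeV⁻³ = 5.24 × 10⁻¹⁰ GeV⁻³.
Result: 5.24 × 10⁻¹⁰ × 7.63 × 10⁻⁴⁸ = 4.00 × 10⁻⁵⁷ m³.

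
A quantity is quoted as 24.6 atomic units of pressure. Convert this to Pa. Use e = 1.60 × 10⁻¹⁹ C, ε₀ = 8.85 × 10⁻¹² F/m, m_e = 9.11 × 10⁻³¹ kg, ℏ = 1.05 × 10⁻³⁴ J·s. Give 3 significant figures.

7.41 × 10¹⁴ Pa

One atomic unit of pressure: P_au = E_h/a₀³ = m_e⁴e¹⁰/((4πε₀)⁵ℏ⁸) = 3.01 × 10¹³ Pa.
24.6 × 3.01 × 10¹³ Pa = 7.41 × 10¹⁴ Pa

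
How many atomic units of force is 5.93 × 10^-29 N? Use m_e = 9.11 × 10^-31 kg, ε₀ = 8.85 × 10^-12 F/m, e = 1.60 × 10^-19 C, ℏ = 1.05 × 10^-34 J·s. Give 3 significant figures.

atomic unit of force: F_au = E_h/a₀ = m_e²e⁶/((4πε₀)³ℏ⁴) = 8.33 × 10^-8 N.
5.93 × 10^-29 / 8.33 × 10^-8 = 7.12 × 10^-22

7.12 × 10^-22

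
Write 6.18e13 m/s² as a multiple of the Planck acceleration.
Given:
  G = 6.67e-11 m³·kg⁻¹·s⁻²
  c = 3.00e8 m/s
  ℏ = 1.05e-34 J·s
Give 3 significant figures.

1.11e-38

Planck acceleration: a_P = √(c⁷/(ℏG)) = 5.59e51 m/s².
6.18e13 / 5.59e51 = 1.11e-38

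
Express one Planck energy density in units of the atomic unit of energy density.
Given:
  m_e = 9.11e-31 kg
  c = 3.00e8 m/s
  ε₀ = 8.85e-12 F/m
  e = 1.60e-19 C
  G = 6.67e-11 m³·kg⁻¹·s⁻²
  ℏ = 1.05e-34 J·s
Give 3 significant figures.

Planck energy density: u_P = c⁷/(ℏG²) = 4.68e113 J/m³
atomic unit of energy density: u_au = E_h/a₀³ = m_e⁴e¹⁰/((4πε₀)⁵ℏ⁸) = 3.01e13 J/m³
ratio = 4.68e113 / 3.01e13 = 1.55e100

1.55e100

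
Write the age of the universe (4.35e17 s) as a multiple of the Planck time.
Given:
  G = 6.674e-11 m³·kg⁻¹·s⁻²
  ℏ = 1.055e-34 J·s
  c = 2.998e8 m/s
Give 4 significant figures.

Planck time: t_P = √(ℏG/c⁵) = 5.392e-44 s.
4.35e17 / 5.392e-44 = 8.068e60

8.068e60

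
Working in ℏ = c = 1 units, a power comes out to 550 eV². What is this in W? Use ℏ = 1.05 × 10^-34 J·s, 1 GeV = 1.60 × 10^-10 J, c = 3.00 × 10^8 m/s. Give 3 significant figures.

0.134 W

Power is [E]/[T] = [E]²/ℏ.
1 GeV² → 1/ℏ × (1 GeV in J)² = 2.44 × 10^14 W.
Convert the energy scale: 550 eV² = 5.50 × 10^-16 GeV².
Result: 5.50 × 10^-16 × 2.44 × 10^14 = 0.134 W.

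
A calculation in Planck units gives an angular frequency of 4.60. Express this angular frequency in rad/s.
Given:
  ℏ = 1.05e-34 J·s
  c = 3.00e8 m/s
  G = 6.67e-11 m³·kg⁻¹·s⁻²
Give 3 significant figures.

One Planck angular frequency: ω_P = √(c⁵/(ℏG)) = 1.86e43 rad/s.
4.60 × 1.86e43 rad/s = 8.57e43 rad/s

8.57e43 rad/s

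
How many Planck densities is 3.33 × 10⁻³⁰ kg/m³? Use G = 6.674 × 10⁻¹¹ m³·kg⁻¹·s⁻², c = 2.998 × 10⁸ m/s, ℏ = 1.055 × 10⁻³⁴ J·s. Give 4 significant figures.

6.461 × 10⁻¹²⁷

Planck density: ρ_P = c⁵/(ℏG²) = 5.154 × 10⁹⁶ kg/m³.
3.33 × 10⁻³⁰ / 5.154 × 10⁹⁶ = 6.461 × 10⁻¹²⁷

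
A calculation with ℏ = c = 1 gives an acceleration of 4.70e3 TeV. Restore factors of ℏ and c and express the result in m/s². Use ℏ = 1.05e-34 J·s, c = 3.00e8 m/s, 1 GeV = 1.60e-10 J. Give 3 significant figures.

2.15e39 m/s²

Acceleration is [L]/[T]² = c·[E]/ℏ.
1 GeV → c/ℏ × (1 GeV in J) = 4.57e32 m/s².
Convert the energy scale: 4.70e3 TeV = 4.70e6 GeV.
Result: 4.70e6 × 4.57e32 = 2.15e39 m/s².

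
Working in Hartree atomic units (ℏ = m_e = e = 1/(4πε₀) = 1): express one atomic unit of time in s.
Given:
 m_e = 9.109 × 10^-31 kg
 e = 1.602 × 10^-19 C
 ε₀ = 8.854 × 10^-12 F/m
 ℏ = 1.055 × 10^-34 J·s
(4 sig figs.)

2.423 × 10^-17 s

Dimensional analysis gives τ_au = (4πε₀)²ℏ³/(m_e e⁴).
E_h = 4.354 × 10^-18 J
ℏ/E_h = 2.423 × 10^-17 s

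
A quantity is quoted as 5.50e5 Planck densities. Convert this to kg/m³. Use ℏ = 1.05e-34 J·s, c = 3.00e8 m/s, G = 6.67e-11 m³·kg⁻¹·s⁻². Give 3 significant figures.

2.86e102 kg/m³

One Planck density: ρ_P = c⁵/(ℏG²) = 5.20e96 kg/m³.
5.50e5 × 5.20e96 kg/m³ = 2.86e102 kg/m³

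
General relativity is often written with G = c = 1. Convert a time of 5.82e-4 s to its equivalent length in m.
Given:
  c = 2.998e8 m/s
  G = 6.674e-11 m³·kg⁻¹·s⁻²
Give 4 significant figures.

1.745e5 m

Time → length via c.
5.82e-4 s × (c) = 1.745e5 m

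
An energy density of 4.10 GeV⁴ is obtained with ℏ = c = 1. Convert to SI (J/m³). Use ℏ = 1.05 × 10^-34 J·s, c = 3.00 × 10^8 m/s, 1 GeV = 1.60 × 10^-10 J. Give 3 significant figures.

8.60 × 10^37 J/m³

[E]/[L]³ = [E]⁴/(ℏc)³; restore (ℏc)⁻³.
1 GeV⁴ → 1/(ℏc)³ × (1 GeV in J)⁴ = 2.10 × 10^37 J/m³.
Result: 4.10 × 2.10 × 10^37 = 8.60 × 10^37 J/m³.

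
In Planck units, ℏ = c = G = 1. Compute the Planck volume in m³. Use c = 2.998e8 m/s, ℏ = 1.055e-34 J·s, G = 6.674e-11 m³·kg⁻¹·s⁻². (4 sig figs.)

From ℏ = c = G = 1 the volume scale is V_P = (ℏG/c³)^(3/2).
  = √(1.784e-209)
  = 4.224e-105 m³

4.224e-105 m³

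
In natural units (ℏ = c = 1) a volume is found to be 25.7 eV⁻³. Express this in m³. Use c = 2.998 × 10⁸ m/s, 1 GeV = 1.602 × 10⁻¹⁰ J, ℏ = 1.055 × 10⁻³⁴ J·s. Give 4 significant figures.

1.978 × 10⁻¹⁹ m³

Volume is [L]³ = [E]⁻³·(ℏc)³.
1 GeV⁻³ → (ℏc)³ × (1 GeV in J)⁻³ = 7.696 × 10⁻⁴⁸ m³.
Convert the energy scale: 25.7 eV⁻³ = 2.57 × 10²⁸ GeV⁻³.
Result: 2.57 × 10²⁸ × 7.696 × 10⁻⁴⁸ = 1.978 × 10⁻¹⁹ m³.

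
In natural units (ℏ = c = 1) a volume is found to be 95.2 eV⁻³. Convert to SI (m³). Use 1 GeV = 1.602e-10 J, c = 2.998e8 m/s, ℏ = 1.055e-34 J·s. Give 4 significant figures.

7.327e-19 m³

Volume is [L]³ = [E]⁻³·(ℏc)³.
1 GeV⁻³ → (ℏc)³ × (1 GeV in J)⁻³ = 7.696e-48 m³.
Convert the energy scale: 95.2 eV⁻³ = 9.52e28 GeV⁻³.
Result: 9.52e28 × 7.696e-48 = 7.327e-19 m³.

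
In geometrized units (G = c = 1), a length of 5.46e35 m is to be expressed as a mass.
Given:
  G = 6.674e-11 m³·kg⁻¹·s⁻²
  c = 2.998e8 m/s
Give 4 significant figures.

Length → mass via c²/G.
5.46e35 m × (c²/G) = 7.353e62 kg

7.353e62 kg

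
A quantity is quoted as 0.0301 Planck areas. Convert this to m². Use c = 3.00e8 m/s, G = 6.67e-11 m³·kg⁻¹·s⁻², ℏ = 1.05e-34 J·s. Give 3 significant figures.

One Planck area: A_P = ℏG/c³ = 2.59e-70 m².
0.0301 × 2.59e-70 m² = 7.81e-72 m²

7.81e-72 m²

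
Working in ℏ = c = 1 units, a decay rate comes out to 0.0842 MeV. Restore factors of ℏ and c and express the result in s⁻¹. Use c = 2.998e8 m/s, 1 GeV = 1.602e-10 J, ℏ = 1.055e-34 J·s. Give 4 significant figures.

A rate is [E]/ℏ; divide by ℏ.
1 GeV → 1/ℏ × (1 GeV in J) = 1.518e24 s⁻¹.
Convert the energy scale: 0.0842 MeV = 8.42e-5 GeV.
Result: 8.42e-5 × 1.518e24 = 1.279e20 s⁻¹.

1.279e20 s⁻¹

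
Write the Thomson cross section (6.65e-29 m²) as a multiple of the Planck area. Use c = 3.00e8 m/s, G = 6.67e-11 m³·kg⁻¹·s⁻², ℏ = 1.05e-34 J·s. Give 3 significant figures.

2.56e41

Planck area: A_P = ℏG/c³ = 2.59e-70 m².
6.65e-29 / 2.59e-70 = 2.56e41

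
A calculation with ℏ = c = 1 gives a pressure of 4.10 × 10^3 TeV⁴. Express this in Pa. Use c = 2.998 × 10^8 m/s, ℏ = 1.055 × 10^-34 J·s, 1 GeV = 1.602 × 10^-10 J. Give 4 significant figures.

8.535 × 10^52 Pa

Pressure is [E]/[L]³ = [E]⁴/(ℏc)³.
1 GeV⁴ → 1/(ℏc)³ × (1 GeV in J)⁴ = 2.082 × 10^37 Pa.
Convert the energy scale: 4.10 × 10^3 TeV⁴ = 4.10 × 10^15 GeV⁴.
Result: 4.10 × 10^15 × 2.082 × 10^37 = 8.535 × 10^52 Pa.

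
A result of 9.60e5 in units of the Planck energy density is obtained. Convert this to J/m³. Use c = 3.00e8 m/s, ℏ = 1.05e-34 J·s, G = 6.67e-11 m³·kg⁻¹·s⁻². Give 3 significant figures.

4.49e119 J/m³

One Planck energy density: u_P = c⁷/(ℏG²) = 4.68e113 J/m³.
9.60e5 × 4.68e113 J/m³ = 4.49e119 J/m³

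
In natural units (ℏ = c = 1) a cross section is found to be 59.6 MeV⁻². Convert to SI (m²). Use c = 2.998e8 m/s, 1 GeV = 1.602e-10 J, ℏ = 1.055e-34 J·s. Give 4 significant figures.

2.323e-24 m²

Area is [L]² = [E]⁻²·(ℏc)²; restore (ℏc)².
1 GeV⁻² → (ℏc)² × (1 GeV in J)⁻² = 3.898e-32 m².
Convert the energy scale: 59.6 MeV⁻² = 5.96e7 GeV⁻².
Result: 5.96e7 × 3.898e-32 = 2.323e-24 m².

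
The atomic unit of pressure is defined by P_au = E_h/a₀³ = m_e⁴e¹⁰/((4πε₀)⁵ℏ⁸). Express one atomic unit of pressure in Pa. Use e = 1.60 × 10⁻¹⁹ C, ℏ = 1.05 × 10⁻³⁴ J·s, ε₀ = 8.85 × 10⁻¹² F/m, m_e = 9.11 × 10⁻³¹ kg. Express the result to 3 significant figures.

3.01 × 10¹³ Pa

P_au = E_h/a₀³ = m_e⁴e¹⁰/((4πε₀)⁵ℏ⁸)
E_h = 4.38 × 10⁻¹⁸ J
a₀ = 5.26 × 10⁻¹¹ m
E_h/a₀³ = 3.01 × 10¹³ Pa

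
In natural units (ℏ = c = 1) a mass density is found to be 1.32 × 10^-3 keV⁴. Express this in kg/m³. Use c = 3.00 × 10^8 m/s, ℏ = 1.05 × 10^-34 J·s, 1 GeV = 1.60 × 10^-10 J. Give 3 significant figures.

Mass density is [E]/(c²[L]³) = [E]⁴/(ℏ³c⁵).
1 GeV⁴ → 1/(ℏ³c⁵) × (1 GeV in J)⁴ = 2.33 × 10^20 kg/m³.
Convert the energy scale: 1.32 × 10^-3 keV⁴ = 1.32 × 10^-27 GeV⁴.
Result: 1.32 × 10^-27 × 2.33 × 10^20 = 3.08 × 10^-7 kg/m³.

3.08 × 10^-7 kg/m³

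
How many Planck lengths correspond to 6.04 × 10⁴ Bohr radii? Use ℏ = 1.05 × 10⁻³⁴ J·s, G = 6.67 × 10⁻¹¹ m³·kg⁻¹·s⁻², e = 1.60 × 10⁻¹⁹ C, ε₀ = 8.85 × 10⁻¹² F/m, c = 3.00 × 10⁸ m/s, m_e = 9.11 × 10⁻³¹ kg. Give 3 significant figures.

Bohr radius: a₀ = 4πε₀ℏ²/(m_e e²) = 5.26 × 10⁻¹¹ m
Planck length: ℓ_P = √(ℏG/c³) = 1.61 × 10⁻³⁵ m
6.04 × 10⁴ × 5.26 × 10⁻¹¹ / 1.61 × 10⁻³⁵ = 1.97 × 10²⁹

1.97 × 10²⁹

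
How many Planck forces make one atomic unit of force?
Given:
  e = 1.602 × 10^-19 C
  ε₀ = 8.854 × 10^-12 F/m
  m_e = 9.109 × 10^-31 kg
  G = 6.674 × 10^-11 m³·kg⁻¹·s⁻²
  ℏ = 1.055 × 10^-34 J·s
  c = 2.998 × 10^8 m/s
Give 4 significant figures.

6.791 × 10^-52

atomic unit of force: F_au = E_h/a₀ = m_e²e⁶/((4πε₀)³ℏ⁴) = 8.220 × 10^-8 N
Planck force: F_P = c⁴/G = 1.210 × 10^44 N
ratio = 8.220 × 10^-8 / 1.210 × 10^44 = 6.791 × 10^-52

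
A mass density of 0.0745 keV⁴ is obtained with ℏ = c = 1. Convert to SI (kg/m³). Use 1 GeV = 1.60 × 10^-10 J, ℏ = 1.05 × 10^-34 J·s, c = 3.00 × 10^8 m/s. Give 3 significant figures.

1.74 × 10^-5 kg/m³

Mass density is [E]/(c²[L]³) = [E]⁴/(ℏ³c⁵).
1 GeV⁴ → 1/(ℏ³c⁵) × (1 GeV in J)⁴ = 2.33 × 10^20 kg/m³.
Convert the energy scale: 0.0745 keV⁴ = 7.45 × 10^-26 GeV⁴.
Result: 7.45 × 10^-26 × 2.33 × 10^20 = 1.74 × 10^-5 kg/m³.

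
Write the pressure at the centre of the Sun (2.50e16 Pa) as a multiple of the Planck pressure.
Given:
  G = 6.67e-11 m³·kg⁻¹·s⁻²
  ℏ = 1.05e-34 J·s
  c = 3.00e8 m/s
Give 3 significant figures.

Planck pressure: p_P = c⁷/(ℏG²) = 4.68e113 Pa.
2.50e16 / 4.68e113 = 5.34e-98

5.34e-98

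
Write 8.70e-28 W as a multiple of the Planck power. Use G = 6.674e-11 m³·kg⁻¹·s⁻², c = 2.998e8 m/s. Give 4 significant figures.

2.397e-80

Planck power: P_P = c⁵/G = 3.629e52 W.
8.70e-28 / 3.629e52 = 2.397e-80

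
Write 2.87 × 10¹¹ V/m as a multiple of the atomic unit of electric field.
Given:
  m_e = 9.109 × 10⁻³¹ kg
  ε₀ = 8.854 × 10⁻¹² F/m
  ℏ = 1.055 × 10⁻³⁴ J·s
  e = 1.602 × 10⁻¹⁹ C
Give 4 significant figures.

0.5594

atomic unit of electric field: E_au = E_h/(e a₀) = m_e²e⁵/((4πε₀)³ℏ⁴) = 5.131 × 10¹¹ V/m.
2.87 × 10¹¹ / 5.131 × 10¹¹ = 0.5594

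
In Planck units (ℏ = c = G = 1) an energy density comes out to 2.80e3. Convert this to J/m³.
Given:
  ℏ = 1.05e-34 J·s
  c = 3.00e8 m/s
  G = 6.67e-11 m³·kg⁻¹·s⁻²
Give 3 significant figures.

1.31e117 J/m³

One Planck energy density: u_P = c⁷/(ℏG²) = 4.68e113 J/m³.
2.80e3 × 4.68e113 J/m³ = 1.31e117 J/m³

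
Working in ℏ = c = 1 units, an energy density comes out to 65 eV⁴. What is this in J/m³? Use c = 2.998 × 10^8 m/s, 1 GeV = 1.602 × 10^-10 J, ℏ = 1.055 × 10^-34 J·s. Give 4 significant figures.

1.353 × 10^3 J/m³

[E]/[L]³ = [E]⁴/(ℏc)³; restore (ℏc)⁻³.
1 GeV⁴ → 1/(ℏc)³ × (1 GeV in J)⁴ = 2.082 × 10^37 J/m³.
Convert the energy scale: 65 eV⁴ = 6.50 × 10^-35 GeV⁴.
Result: 6.50 × 10^-35 × 2.082 × 10^37 = 1.353 × 10^3 J/m³.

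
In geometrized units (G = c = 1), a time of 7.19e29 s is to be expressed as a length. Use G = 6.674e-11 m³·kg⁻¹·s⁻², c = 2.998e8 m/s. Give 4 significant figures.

Time → length via c.
7.19e29 s × (c) = 2.156e38 m

2.156e38 m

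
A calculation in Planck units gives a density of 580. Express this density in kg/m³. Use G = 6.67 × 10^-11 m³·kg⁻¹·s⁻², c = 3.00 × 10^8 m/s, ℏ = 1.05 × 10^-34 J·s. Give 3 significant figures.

3.02 × 10^99 kg/m³

One Planck density: ρ_P = c⁵/(ℏG²) = 5.20 × 10^96 kg/m³.
580 × 5.20 × 10^96 kg/m³ = 3.02 × 10^99 kg/m³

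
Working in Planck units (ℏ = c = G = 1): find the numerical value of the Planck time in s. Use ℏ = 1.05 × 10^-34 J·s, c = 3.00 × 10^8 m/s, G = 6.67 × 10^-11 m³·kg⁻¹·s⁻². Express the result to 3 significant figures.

5.37 × 10^-44 s

The unique combination of the constants set to 1 with dimensions of time is t_P = √(ℏG/c⁵).
  = √(2.88 × 10^-87)
  = 5.37 × 10^-44 s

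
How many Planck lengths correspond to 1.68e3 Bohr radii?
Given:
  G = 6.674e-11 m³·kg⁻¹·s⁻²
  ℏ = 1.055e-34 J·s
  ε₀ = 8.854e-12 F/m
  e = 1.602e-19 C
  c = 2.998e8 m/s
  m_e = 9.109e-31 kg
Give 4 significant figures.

5.505e27

Bohr radius: a₀ = 4πε₀ℏ²/(m_e e²) = 5.297e-11 m
Planck length: ℓ_P = √(ℏG/c³) = 1.616e-35 m
1.68e3 × 5.297e-11 / 1.616e-35 = 5.505e27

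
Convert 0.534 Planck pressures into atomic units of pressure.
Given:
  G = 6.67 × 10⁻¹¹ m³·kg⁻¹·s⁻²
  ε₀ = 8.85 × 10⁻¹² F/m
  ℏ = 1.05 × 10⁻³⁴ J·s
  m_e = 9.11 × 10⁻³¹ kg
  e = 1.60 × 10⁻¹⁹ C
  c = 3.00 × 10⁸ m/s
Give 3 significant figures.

Planck pressure: p_P = c⁷/(ℏG²) = 4.68 × 10¹¹³ Pa
atomic unit of pressure: P_au = E_h/a₀³ = m_e⁴e¹⁰/((4πε₀)⁵ℏ⁸) = 3.01 × 10¹³ Pa
0.534 × 4.68 × 10¹¹³ / 3.01 × 10¹³ = 8.30 × 10⁹⁹

8.30 × 10⁹⁹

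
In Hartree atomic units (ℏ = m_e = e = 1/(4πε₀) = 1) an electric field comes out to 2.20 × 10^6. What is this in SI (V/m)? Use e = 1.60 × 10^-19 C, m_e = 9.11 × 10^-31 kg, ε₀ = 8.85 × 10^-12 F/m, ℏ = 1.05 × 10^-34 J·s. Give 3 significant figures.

One atomic unit of electric field: E_au = E_h/(e a₀) = m_e²e⁵/((4πε₀)³ℏ⁴) = 5.20 × 10^11 V/m.
2.20 × 10^6 × 5.20 × 10^11 V/m = 1.15 × 10^18 V/m

1.15 × 10^18 V/m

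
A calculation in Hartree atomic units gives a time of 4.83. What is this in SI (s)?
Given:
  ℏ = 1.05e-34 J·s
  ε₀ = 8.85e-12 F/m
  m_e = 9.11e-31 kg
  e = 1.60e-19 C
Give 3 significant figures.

One atomic unit of time: τ_au = (4πε₀)²ℏ³/(m_e e⁴) = 2.40e-17 s.
4.83 × 2.40e-17 s = 1.16e-16 s

1.16e-16 s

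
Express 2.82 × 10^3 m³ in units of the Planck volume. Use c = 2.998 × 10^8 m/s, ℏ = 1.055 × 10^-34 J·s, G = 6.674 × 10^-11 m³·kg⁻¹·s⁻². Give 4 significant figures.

6.676 × 10^107

Planck volume: V_P = (ℏG/c³)^(3/2) = 4.224 × 10^-105 m³.
2.82 × 10^3 / 4.224 × 10^-105 = 6.676 × 10^107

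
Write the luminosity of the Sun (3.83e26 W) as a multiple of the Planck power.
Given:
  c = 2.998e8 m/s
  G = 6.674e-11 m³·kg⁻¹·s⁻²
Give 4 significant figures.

Planck power: P_P = c⁵/G = 3.629e52 W.
3.83e26 / 3.629e52 = 1.055e-26

1.055e-26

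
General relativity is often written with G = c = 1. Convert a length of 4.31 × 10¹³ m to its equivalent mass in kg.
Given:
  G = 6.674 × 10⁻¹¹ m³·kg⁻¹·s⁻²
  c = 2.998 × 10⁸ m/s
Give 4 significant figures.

5.804 × 10⁴⁰ kg

Length → mass via c²/G.
4.31 × 10¹³ m × (c²/G) = 5.804 × 10⁴⁰ kg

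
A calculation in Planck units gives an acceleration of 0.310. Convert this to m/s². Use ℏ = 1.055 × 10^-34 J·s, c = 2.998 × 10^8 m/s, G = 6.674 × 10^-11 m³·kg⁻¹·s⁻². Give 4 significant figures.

1.724 × 10^51 m/s²

One Planck acceleration: a_P = √(c⁷/(ℏG)) = 5.560 × 10^51 m/s².
0.310 × 5.560 × 10^51 m/s² = 1.724 × 10^51 m/s²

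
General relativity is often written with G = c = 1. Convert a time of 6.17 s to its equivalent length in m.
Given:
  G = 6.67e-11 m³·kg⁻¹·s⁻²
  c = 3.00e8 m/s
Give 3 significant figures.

Time → length via c.
6.17 s × (c) = 1.85e9 m

1.85e9 m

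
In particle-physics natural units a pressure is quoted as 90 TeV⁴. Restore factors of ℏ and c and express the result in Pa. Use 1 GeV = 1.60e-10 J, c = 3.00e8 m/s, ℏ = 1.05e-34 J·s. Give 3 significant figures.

Pressure is [E]/[L]³ = [E]⁴/(ℏc)³.
1 GeV⁴ → 1/(ℏc)³ × (1 GeV in J)⁴ = 2.10e37 Pa.
Convert the energy scale: 90 TeV⁴ = 9.00e13 GeV⁴.
Result: 9.00e13 × 2.10e37 = 1.89e51 Pa.

1.89e51 Pa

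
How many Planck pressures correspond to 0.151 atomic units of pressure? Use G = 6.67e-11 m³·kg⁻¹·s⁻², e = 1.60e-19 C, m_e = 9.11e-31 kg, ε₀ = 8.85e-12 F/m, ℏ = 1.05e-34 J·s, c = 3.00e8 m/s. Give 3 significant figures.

atomic unit of pressure: P_au = E_h/a₀³ = m_e⁴e¹⁰/((4πε₀)⁵ℏ⁸) = 3.01e13 Pa
Planck pressure: p_P = c⁷/(ℏG²) = 4.68e113 Pa
0.151 × 3.01e13 / 4.68e113 = 9.72e-102

9.72e-102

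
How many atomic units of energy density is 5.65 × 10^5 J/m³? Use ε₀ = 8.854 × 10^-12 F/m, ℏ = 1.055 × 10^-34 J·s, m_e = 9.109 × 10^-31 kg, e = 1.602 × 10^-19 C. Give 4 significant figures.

1.929 × 10^-8

atomic unit of energy density: u_au = E_h/a₀³ = m_e⁴e¹⁰/((4πε₀)⁵ℏ⁸) = 2.929 × 10^13 J/m³.
5.65 × 10^5 / 2.929 × 10^13 = 1.929 × 10^-8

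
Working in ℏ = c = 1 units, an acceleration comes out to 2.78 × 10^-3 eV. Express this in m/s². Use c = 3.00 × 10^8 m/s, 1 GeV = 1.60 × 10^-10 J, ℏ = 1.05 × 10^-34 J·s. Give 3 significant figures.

Acceleration is [L]/[T]² = c·[E]/ℏ.
1 GeV → c/ℏ × (1 GeV in J) = 4.57 × 10^32 m/s².
Convert the energy scale: 2.78 × 10^-3 eV = 2.78 × 10^-12 GeV.
Result: 2.78 × 10^-12 × 4.57 × 10^32 = 1.27 × 10^21 m/s².

1.27 × 10^21 m/s²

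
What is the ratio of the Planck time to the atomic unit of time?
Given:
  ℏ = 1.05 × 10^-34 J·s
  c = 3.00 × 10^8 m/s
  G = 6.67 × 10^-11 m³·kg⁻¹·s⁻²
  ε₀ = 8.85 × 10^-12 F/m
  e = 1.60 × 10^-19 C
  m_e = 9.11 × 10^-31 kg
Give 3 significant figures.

2.24 × 10^-27

Planck time: t_P = √(ℏG/c⁵) = 5.37 × 10^-44 s
atomic unit of time: τ_au = (4πε₀)²ℏ³/(m_e e⁴) = 2.40 × 10^-17 s
ratio = 5.37 × 10^-44 / 2.40 × 10^-17 = 2.24 × 10^-27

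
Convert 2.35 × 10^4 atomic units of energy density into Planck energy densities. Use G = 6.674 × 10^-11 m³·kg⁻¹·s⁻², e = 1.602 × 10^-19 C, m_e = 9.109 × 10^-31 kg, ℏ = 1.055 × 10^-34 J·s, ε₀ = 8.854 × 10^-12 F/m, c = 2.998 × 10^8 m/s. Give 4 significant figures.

atomic unit of energy density: u_au = E_h/a₀³ = m_e⁴e¹⁰/((4πε₀)⁵ℏ⁸) = 2.929 × 10^13 J/m³
Planck energy density: u_P = c⁷/(ℏG²) = 4.632 × 10^113 J/m³
2.35 × 10^4 × 2.929 × 10^13 / 4.632 × 10^113 = 1.486 × 10^-96

1.486 × 10^-96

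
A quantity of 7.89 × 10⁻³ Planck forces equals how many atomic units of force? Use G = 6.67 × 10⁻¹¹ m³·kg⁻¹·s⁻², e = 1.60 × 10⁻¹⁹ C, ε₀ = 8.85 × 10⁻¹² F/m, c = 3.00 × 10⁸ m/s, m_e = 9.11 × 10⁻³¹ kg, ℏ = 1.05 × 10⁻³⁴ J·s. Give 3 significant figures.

1.15 × 10⁴⁹

Planck force: F_P = c⁴/G = 1.21 × 10⁴⁴ N
atomic unit of force: F_au = E_h/a₀ = m_e²e⁶/((4πε₀)³ℏ⁴) = 8.33 × 10⁻⁸ N
7.89 × 10⁻³ × 1.21 × 10⁴⁴ / 8.33 × 10⁻⁸ = 1.15 × 10⁴⁹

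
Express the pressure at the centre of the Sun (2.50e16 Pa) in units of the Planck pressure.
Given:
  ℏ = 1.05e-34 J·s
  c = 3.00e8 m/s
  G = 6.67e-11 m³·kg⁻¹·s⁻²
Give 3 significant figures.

Planck pressure: p_P = c⁷/(ℏG²) = 4.68e113 Pa.
2.50e16 / 4.68e113 = 5.34e-98

5.34e-98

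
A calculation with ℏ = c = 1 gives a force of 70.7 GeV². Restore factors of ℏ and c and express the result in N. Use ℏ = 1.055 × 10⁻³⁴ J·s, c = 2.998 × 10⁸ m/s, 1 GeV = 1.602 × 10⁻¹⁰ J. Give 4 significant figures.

Force is [E]/[L] = [E]²/(ℏc); restore (ℏc)⁻¹.
1 GeV² → 1/(ℏc) × (1 GeV in J)² = 8.114 × 10⁵ N.
Result: 70.7 × 8.114 × 10⁵ = 5.737 × 10⁷ N.

5.737 × 10⁷ N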